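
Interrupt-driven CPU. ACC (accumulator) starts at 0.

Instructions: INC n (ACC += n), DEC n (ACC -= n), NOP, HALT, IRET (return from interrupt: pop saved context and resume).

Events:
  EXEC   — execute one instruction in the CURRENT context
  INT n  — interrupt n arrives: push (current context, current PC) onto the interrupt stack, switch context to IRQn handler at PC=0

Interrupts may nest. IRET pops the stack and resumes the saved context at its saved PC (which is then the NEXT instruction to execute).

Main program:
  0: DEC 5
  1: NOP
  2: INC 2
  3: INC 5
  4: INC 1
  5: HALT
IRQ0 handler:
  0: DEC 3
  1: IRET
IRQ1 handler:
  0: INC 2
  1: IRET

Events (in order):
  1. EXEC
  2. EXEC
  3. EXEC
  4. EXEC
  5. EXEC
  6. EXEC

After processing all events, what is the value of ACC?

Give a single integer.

Answer: 3

Derivation:
Event 1 (EXEC): [MAIN] PC=0: DEC 5 -> ACC=-5
Event 2 (EXEC): [MAIN] PC=1: NOP
Event 3 (EXEC): [MAIN] PC=2: INC 2 -> ACC=-3
Event 4 (EXEC): [MAIN] PC=3: INC 5 -> ACC=2
Event 5 (EXEC): [MAIN] PC=4: INC 1 -> ACC=3
Event 6 (EXEC): [MAIN] PC=5: HALT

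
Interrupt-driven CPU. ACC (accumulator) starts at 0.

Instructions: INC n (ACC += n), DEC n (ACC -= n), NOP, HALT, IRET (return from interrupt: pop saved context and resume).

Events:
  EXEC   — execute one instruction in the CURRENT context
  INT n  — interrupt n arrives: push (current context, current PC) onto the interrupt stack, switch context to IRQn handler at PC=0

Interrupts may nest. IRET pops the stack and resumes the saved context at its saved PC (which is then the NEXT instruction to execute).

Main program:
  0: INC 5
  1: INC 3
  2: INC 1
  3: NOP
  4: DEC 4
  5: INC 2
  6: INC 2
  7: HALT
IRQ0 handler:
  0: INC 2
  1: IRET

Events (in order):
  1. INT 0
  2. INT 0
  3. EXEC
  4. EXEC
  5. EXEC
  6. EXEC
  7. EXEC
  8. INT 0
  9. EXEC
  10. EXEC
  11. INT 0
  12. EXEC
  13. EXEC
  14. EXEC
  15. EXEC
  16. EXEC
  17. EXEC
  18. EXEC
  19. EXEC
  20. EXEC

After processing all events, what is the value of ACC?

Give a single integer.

Answer: 17

Derivation:
Event 1 (INT 0): INT 0 arrives: push (MAIN, PC=0), enter IRQ0 at PC=0 (depth now 1)
Event 2 (INT 0): INT 0 arrives: push (IRQ0, PC=0), enter IRQ0 at PC=0 (depth now 2)
Event 3 (EXEC): [IRQ0] PC=0: INC 2 -> ACC=2
Event 4 (EXEC): [IRQ0] PC=1: IRET -> resume IRQ0 at PC=0 (depth now 1)
Event 5 (EXEC): [IRQ0] PC=0: INC 2 -> ACC=4
Event 6 (EXEC): [IRQ0] PC=1: IRET -> resume MAIN at PC=0 (depth now 0)
Event 7 (EXEC): [MAIN] PC=0: INC 5 -> ACC=9
Event 8 (INT 0): INT 0 arrives: push (MAIN, PC=1), enter IRQ0 at PC=0 (depth now 1)
Event 9 (EXEC): [IRQ0] PC=0: INC 2 -> ACC=11
Event 10 (EXEC): [IRQ0] PC=1: IRET -> resume MAIN at PC=1 (depth now 0)
Event 11 (INT 0): INT 0 arrives: push (MAIN, PC=1), enter IRQ0 at PC=0 (depth now 1)
Event 12 (EXEC): [IRQ0] PC=0: INC 2 -> ACC=13
Event 13 (EXEC): [IRQ0] PC=1: IRET -> resume MAIN at PC=1 (depth now 0)
Event 14 (EXEC): [MAIN] PC=1: INC 3 -> ACC=16
Event 15 (EXEC): [MAIN] PC=2: INC 1 -> ACC=17
Event 16 (EXEC): [MAIN] PC=3: NOP
Event 17 (EXEC): [MAIN] PC=4: DEC 4 -> ACC=13
Event 18 (EXEC): [MAIN] PC=5: INC 2 -> ACC=15
Event 19 (EXEC): [MAIN] PC=6: INC 2 -> ACC=17
Event 20 (EXEC): [MAIN] PC=7: HALT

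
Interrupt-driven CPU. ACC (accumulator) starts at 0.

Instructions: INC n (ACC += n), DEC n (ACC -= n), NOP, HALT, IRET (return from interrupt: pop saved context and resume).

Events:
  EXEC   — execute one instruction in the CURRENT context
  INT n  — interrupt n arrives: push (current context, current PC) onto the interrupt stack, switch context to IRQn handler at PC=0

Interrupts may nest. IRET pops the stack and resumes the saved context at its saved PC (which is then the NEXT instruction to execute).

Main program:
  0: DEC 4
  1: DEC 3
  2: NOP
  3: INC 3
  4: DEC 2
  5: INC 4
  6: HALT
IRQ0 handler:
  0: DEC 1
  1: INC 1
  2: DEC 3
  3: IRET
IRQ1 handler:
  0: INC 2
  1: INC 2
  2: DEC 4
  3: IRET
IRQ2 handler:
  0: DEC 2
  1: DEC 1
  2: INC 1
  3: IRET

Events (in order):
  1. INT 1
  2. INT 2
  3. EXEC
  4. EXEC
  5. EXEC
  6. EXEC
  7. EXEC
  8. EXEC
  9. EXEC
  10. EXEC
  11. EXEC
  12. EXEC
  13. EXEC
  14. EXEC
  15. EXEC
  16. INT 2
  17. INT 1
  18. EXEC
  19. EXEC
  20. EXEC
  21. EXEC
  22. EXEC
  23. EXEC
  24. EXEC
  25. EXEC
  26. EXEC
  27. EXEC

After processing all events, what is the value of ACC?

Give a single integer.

Answer: -6

Derivation:
Event 1 (INT 1): INT 1 arrives: push (MAIN, PC=0), enter IRQ1 at PC=0 (depth now 1)
Event 2 (INT 2): INT 2 arrives: push (IRQ1, PC=0), enter IRQ2 at PC=0 (depth now 2)
Event 3 (EXEC): [IRQ2] PC=0: DEC 2 -> ACC=-2
Event 4 (EXEC): [IRQ2] PC=1: DEC 1 -> ACC=-3
Event 5 (EXEC): [IRQ2] PC=2: INC 1 -> ACC=-2
Event 6 (EXEC): [IRQ2] PC=3: IRET -> resume IRQ1 at PC=0 (depth now 1)
Event 7 (EXEC): [IRQ1] PC=0: INC 2 -> ACC=0
Event 8 (EXEC): [IRQ1] PC=1: INC 2 -> ACC=2
Event 9 (EXEC): [IRQ1] PC=2: DEC 4 -> ACC=-2
Event 10 (EXEC): [IRQ1] PC=3: IRET -> resume MAIN at PC=0 (depth now 0)
Event 11 (EXEC): [MAIN] PC=0: DEC 4 -> ACC=-6
Event 12 (EXEC): [MAIN] PC=1: DEC 3 -> ACC=-9
Event 13 (EXEC): [MAIN] PC=2: NOP
Event 14 (EXEC): [MAIN] PC=3: INC 3 -> ACC=-6
Event 15 (EXEC): [MAIN] PC=4: DEC 2 -> ACC=-8
Event 16 (INT 2): INT 2 arrives: push (MAIN, PC=5), enter IRQ2 at PC=0 (depth now 1)
Event 17 (INT 1): INT 1 arrives: push (IRQ2, PC=0), enter IRQ1 at PC=0 (depth now 2)
Event 18 (EXEC): [IRQ1] PC=0: INC 2 -> ACC=-6
Event 19 (EXEC): [IRQ1] PC=1: INC 2 -> ACC=-4
Event 20 (EXEC): [IRQ1] PC=2: DEC 4 -> ACC=-8
Event 21 (EXEC): [IRQ1] PC=3: IRET -> resume IRQ2 at PC=0 (depth now 1)
Event 22 (EXEC): [IRQ2] PC=0: DEC 2 -> ACC=-10
Event 23 (EXEC): [IRQ2] PC=1: DEC 1 -> ACC=-11
Event 24 (EXEC): [IRQ2] PC=2: INC 1 -> ACC=-10
Event 25 (EXEC): [IRQ2] PC=3: IRET -> resume MAIN at PC=5 (depth now 0)
Event 26 (EXEC): [MAIN] PC=5: INC 4 -> ACC=-6
Event 27 (EXEC): [MAIN] PC=6: HALT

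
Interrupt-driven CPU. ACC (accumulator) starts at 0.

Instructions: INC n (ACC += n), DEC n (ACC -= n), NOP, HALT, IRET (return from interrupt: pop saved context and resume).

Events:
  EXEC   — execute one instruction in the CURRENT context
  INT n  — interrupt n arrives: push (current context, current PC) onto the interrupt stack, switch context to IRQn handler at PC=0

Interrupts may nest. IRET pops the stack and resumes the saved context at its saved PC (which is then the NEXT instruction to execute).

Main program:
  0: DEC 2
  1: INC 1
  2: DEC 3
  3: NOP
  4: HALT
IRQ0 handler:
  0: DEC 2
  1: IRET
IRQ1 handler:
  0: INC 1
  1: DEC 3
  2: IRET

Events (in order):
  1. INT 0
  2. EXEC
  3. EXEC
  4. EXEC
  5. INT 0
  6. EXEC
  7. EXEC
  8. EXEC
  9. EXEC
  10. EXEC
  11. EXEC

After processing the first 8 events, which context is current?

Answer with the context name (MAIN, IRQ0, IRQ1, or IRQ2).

Answer: MAIN

Derivation:
Event 1 (INT 0): INT 0 arrives: push (MAIN, PC=0), enter IRQ0 at PC=0 (depth now 1)
Event 2 (EXEC): [IRQ0] PC=0: DEC 2 -> ACC=-2
Event 3 (EXEC): [IRQ0] PC=1: IRET -> resume MAIN at PC=0 (depth now 0)
Event 4 (EXEC): [MAIN] PC=0: DEC 2 -> ACC=-4
Event 5 (INT 0): INT 0 arrives: push (MAIN, PC=1), enter IRQ0 at PC=0 (depth now 1)
Event 6 (EXEC): [IRQ0] PC=0: DEC 2 -> ACC=-6
Event 7 (EXEC): [IRQ0] PC=1: IRET -> resume MAIN at PC=1 (depth now 0)
Event 8 (EXEC): [MAIN] PC=1: INC 1 -> ACC=-5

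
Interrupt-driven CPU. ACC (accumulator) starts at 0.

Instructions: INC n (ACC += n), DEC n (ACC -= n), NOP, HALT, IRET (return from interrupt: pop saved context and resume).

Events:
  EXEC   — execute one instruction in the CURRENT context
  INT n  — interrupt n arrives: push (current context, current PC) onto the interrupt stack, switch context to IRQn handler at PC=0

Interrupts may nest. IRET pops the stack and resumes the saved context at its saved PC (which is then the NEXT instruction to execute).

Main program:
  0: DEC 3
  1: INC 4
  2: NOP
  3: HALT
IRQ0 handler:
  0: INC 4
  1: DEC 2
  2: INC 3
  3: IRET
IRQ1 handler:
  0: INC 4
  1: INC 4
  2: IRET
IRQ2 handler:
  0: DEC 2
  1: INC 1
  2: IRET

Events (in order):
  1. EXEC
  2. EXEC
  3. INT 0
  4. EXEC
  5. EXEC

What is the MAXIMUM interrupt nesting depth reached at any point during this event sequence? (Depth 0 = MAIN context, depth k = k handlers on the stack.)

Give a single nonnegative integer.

Event 1 (EXEC): [MAIN] PC=0: DEC 3 -> ACC=-3 [depth=0]
Event 2 (EXEC): [MAIN] PC=1: INC 4 -> ACC=1 [depth=0]
Event 3 (INT 0): INT 0 arrives: push (MAIN, PC=2), enter IRQ0 at PC=0 (depth now 1) [depth=1]
Event 4 (EXEC): [IRQ0] PC=0: INC 4 -> ACC=5 [depth=1]
Event 5 (EXEC): [IRQ0] PC=1: DEC 2 -> ACC=3 [depth=1]
Max depth observed: 1

Answer: 1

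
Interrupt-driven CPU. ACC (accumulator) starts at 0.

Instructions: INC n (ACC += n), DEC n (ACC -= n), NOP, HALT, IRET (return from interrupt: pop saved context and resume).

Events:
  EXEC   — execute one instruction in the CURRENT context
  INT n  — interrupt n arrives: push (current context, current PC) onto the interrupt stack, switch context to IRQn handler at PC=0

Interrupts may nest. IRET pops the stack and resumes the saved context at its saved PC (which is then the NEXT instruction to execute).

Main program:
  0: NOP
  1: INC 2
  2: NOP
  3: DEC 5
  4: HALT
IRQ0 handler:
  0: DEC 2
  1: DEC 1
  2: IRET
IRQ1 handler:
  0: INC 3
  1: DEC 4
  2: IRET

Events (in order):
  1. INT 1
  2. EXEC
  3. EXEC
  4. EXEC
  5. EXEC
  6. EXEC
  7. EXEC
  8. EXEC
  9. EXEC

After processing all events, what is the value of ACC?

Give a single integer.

Answer: -4

Derivation:
Event 1 (INT 1): INT 1 arrives: push (MAIN, PC=0), enter IRQ1 at PC=0 (depth now 1)
Event 2 (EXEC): [IRQ1] PC=0: INC 3 -> ACC=3
Event 3 (EXEC): [IRQ1] PC=1: DEC 4 -> ACC=-1
Event 4 (EXEC): [IRQ1] PC=2: IRET -> resume MAIN at PC=0 (depth now 0)
Event 5 (EXEC): [MAIN] PC=0: NOP
Event 6 (EXEC): [MAIN] PC=1: INC 2 -> ACC=1
Event 7 (EXEC): [MAIN] PC=2: NOP
Event 8 (EXEC): [MAIN] PC=3: DEC 5 -> ACC=-4
Event 9 (EXEC): [MAIN] PC=4: HALT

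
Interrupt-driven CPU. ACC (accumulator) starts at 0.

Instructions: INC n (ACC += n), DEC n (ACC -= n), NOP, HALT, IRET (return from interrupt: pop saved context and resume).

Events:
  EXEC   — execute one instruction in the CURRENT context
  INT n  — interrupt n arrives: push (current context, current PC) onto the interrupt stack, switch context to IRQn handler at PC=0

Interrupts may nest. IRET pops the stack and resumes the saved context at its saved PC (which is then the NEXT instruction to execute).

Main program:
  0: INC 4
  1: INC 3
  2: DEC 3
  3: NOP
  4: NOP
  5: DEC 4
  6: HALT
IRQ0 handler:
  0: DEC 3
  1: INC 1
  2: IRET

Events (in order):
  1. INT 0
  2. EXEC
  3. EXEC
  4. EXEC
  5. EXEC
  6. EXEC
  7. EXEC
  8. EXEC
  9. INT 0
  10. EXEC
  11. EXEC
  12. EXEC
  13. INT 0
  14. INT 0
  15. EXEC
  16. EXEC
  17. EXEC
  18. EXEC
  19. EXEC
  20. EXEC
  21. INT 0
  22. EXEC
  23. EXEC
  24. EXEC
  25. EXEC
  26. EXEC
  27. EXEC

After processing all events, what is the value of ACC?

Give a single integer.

Answer: -10

Derivation:
Event 1 (INT 0): INT 0 arrives: push (MAIN, PC=0), enter IRQ0 at PC=0 (depth now 1)
Event 2 (EXEC): [IRQ0] PC=0: DEC 3 -> ACC=-3
Event 3 (EXEC): [IRQ0] PC=1: INC 1 -> ACC=-2
Event 4 (EXEC): [IRQ0] PC=2: IRET -> resume MAIN at PC=0 (depth now 0)
Event 5 (EXEC): [MAIN] PC=0: INC 4 -> ACC=2
Event 6 (EXEC): [MAIN] PC=1: INC 3 -> ACC=5
Event 7 (EXEC): [MAIN] PC=2: DEC 3 -> ACC=2
Event 8 (EXEC): [MAIN] PC=3: NOP
Event 9 (INT 0): INT 0 arrives: push (MAIN, PC=4), enter IRQ0 at PC=0 (depth now 1)
Event 10 (EXEC): [IRQ0] PC=0: DEC 3 -> ACC=-1
Event 11 (EXEC): [IRQ0] PC=1: INC 1 -> ACC=0
Event 12 (EXEC): [IRQ0] PC=2: IRET -> resume MAIN at PC=4 (depth now 0)
Event 13 (INT 0): INT 0 arrives: push (MAIN, PC=4), enter IRQ0 at PC=0 (depth now 1)
Event 14 (INT 0): INT 0 arrives: push (IRQ0, PC=0), enter IRQ0 at PC=0 (depth now 2)
Event 15 (EXEC): [IRQ0] PC=0: DEC 3 -> ACC=-3
Event 16 (EXEC): [IRQ0] PC=1: INC 1 -> ACC=-2
Event 17 (EXEC): [IRQ0] PC=2: IRET -> resume IRQ0 at PC=0 (depth now 1)
Event 18 (EXEC): [IRQ0] PC=0: DEC 3 -> ACC=-5
Event 19 (EXEC): [IRQ0] PC=1: INC 1 -> ACC=-4
Event 20 (EXEC): [IRQ0] PC=2: IRET -> resume MAIN at PC=4 (depth now 0)
Event 21 (INT 0): INT 0 arrives: push (MAIN, PC=4), enter IRQ0 at PC=0 (depth now 1)
Event 22 (EXEC): [IRQ0] PC=0: DEC 3 -> ACC=-7
Event 23 (EXEC): [IRQ0] PC=1: INC 1 -> ACC=-6
Event 24 (EXEC): [IRQ0] PC=2: IRET -> resume MAIN at PC=4 (depth now 0)
Event 25 (EXEC): [MAIN] PC=4: NOP
Event 26 (EXEC): [MAIN] PC=5: DEC 4 -> ACC=-10
Event 27 (EXEC): [MAIN] PC=6: HALT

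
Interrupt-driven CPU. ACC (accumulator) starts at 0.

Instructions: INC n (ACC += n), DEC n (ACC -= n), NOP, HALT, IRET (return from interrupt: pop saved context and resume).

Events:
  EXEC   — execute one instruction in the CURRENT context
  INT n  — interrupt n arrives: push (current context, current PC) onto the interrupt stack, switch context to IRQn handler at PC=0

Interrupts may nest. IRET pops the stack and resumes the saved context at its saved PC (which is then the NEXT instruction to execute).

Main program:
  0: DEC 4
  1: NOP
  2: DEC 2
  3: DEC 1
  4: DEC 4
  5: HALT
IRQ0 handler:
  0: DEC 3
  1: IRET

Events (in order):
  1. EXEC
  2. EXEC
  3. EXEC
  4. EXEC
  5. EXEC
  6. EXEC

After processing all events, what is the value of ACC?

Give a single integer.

Event 1 (EXEC): [MAIN] PC=0: DEC 4 -> ACC=-4
Event 2 (EXEC): [MAIN] PC=1: NOP
Event 3 (EXEC): [MAIN] PC=2: DEC 2 -> ACC=-6
Event 4 (EXEC): [MAIN] PC=3: DEC 1 -> ACC=-7
Event 5 (EXEC): [MAIN] PC=4: DEC 4 -> ACC=-11
Event 6 (EXEC): [MAIN] PC=5: HALT

Answer: -11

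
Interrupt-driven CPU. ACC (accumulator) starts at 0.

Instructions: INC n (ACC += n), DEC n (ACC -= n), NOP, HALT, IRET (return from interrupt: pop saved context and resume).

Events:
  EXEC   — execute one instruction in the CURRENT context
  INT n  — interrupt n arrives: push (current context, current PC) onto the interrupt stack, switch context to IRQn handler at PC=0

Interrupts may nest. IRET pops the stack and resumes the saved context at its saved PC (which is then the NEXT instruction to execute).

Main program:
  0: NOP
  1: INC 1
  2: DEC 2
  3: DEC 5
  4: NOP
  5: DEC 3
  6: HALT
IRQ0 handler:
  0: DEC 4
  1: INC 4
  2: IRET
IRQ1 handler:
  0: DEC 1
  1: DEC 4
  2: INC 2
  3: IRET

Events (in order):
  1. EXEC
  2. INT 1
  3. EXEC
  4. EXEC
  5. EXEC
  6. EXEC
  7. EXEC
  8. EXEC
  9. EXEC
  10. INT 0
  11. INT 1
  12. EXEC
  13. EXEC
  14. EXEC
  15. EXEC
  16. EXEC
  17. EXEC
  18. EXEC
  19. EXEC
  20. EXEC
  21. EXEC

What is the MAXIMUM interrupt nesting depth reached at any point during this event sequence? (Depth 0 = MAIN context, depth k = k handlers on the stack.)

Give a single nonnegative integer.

Answer: 2

Derivation:
Event 1 (EXEC): [MAIN] PC=0: NOP [depth=0]
Event 2 (INT 1): INT 1 arrives: push (MAIN, PC=1), enter IRQ1 at PC=0 (depth now 1) [depth=1]
Event 3 (EXEC): [IRQ1] PC=0: DEC 1 -> ACC=-1 [depth=1]
Event 4 (EXEC): [IRQ1] PC=1: DEC 4 -> ACC=-5 [depth=1]
Event 5 (EXEC): [IRQ1] PC=2: INC 2 -> ACC=-3 [depth=1]
Event 6 (EXEC): [IRQ1] PC=3: IRET -> resume MAIN at PC=1 (depth now 0) [depth=0]
Event 7 (EXEC): [MAIN] PC=1: INC 1 -> ACC=-2 [depth=0]
Event 8 (EXEC): [MAIN] PC=2: DEC 2 -> ACC=-4 [depth=0]
Event 9 (EXEC): [MAIN] PC=3: DEC 5 -> ACC=-9 [depth=0]
Event 10 (INT 0): INT 0 arrives: push (MAIN, PC=4), enter IRQ0 at PC=0 (depth now 1) [depth=1]
Event 11 (INT 1): INT 1 arrives: push (IRQ0, PC=0), enter IRQ1 at PC=0 (depth now 2) [depth=2]
Event 12 (EXEC): [IRQ1] PC=0: DEC 1 -> ACC=-10 [depth=2]
Event 13 (EXEC): [IRQ1] PC=1: DEC 4 -> ACC=-14 [depth=2]
Event 14 (EXEC): [IRQ1] PC=2: INC 2 -> ACC=-12 [depth=2]
Event 15 (EXEC): [IRQ1] PC=3: IRET -> resume IRQ0 at PC=0 (depth now 1) [depth=1]
Event 16 (EXEC): [IRQ0] PC=0: DEC 4 -> ACC=-16 [depth=1]
Event 17 (EXEC): [IRQ0] PC=1: INC 4 -> ACC=-12 [depth=1]
Event 18 (EXEC): [IRQ0] PC=2: IRET -> resume MAIN at PC=4 (depth now 0) [depth=0]
Event 19 (EXEC): [MAIN] PC=4: NOP [depth=0]
Event 20 (EXEC): [MAIN] PC=5: DEC 3 -> ACC=-15 [depth=0]
Event 21 (EXEC): [MAIN] PC=6: HALT [depth=0]
Max depth observed: 2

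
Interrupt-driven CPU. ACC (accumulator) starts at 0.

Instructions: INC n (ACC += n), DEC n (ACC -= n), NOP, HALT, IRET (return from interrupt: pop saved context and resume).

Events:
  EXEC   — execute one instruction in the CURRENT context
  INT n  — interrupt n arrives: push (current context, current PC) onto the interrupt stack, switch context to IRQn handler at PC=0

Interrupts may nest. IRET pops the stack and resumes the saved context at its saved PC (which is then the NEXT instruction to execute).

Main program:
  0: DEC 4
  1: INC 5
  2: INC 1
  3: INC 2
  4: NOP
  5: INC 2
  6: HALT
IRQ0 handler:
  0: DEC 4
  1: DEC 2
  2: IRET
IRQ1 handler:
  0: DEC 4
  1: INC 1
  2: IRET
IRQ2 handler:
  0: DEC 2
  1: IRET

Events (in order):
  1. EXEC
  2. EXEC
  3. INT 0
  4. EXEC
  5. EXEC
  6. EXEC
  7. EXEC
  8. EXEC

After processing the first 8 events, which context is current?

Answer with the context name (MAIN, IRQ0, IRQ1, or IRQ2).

Event 1 (EXEC): [MAIN] PC=0: DEC 4 -> ACC=-4
Event 2 (EXEC): [MAIN] PC=1: INC 5 -> ACC=1
Event 3 (INT 0): INT 0 arrives: push (MAIN, PC=2), enter IRQ0 at PC=0 (depth now 1)
Event 4 (EXEC): [IRQ0] PC=0: DEC 4 -> ACC=-3
Event 5 (EXEC): [IRQ0] PC=1: DEC 2 -> ACC=-5
Event 6 (EXEC): [IRQ0] PC=2: IRET -> resume MAIN at PC=2 (depth now 0)
Event 7 (EXEC): [MAIN] PC=2: INC 1 -> ACC=-4
Event 8 (EXEC): [MAIN] PC=3: INC 2 -> ACC=-2

Answer: MAIN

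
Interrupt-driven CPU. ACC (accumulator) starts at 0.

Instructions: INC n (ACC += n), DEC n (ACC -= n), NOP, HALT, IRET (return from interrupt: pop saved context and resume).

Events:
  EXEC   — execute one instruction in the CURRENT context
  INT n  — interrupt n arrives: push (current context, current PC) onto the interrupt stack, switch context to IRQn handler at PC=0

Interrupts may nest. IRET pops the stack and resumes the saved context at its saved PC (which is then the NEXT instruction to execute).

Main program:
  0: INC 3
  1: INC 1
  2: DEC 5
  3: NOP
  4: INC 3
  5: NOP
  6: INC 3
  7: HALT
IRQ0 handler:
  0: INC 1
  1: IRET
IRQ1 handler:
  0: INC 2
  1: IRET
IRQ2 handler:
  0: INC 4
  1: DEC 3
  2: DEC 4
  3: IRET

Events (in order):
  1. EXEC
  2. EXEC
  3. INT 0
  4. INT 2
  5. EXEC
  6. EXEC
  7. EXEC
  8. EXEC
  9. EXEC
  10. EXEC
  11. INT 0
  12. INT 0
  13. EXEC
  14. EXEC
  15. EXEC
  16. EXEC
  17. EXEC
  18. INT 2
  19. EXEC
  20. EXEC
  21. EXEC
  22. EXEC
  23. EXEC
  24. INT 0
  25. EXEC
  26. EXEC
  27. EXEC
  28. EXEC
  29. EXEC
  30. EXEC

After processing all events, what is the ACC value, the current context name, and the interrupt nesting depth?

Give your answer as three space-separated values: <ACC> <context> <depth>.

Event 1 (EXEC): [MAIN] PC=0: INC 3 -> ACC=3
Event 2 (EXEC): [MAIN] PC=1: INC 1 -> ACC=4
Event 3 (INT 0): INT 0 arrives: push (MAIN, PC=2), enter IRQ0 at PC=0 (depth now 1)
Event 4 (INT 2): INT 2 arrives: push (IRQ0, PC=0), enter IRQ2 at PC=0 (depth now 2)
Event 5 (EXEC): [IRQ2] PC=0: INC 4 -> ACC=8
Event 6 (EXEC): [IRQ2] PC=1: DEC 3 -> ACC=5
Event 7 (EXEC): [IRQ2] PC=2: DEC 4 -> ACC=1
Event 8 (EXEC): [IRQ2] PC=3: IRET -> resume IRQ0 at PC=0 (depth now 1)
Event 9 (EXEC): [IRQ0] PC=0: INC 1 -> ACC=2
Event 10 (EXEC): [IRQ0] PC=1: IRET -> resume MAIN at PC=2 (depth now 0)
Event 11 (INT 0): INT 0 arrives: push (MAIN, PC=2), enter IRQ0 at PC=0 (depth now 1)
Event 12 (INT 0): INT 0 arrives: push (IRQ0, PC=0), enter IRQ0 at PC=0 (depth now 2)
Event 13 (EXEC): [IRQ0] PC=0: INC 1 -> ACC=3
Event 14 (EXEC): [IRQ0] PC=1: IRET -> resume IRQ0 at PC=0 (depth now 1)
Event 15 (EXEC): [IRQ0] PC=0: INC 1 -> ACC=4
Event 16 (EXEC): [IRQ0] PC=1: IRET -> resume MAIN at PC=2 (depth now 0)
Event 17 (EXEC): [MAIN] PC=2: DEC 5 -> ACC=-1
Event 18 (INT 2): INT 2 arrives: push (MAIN, PC=3), enter IRQ2 at PC=0 (depth now 1)
Event 19 (EXEC): [IRQ2] PC=0: INC 4 -> ACC=3
Event 20 (EXEC): [IRQ2] PC=1: DEC 3 -> ACC=0
Event 21 (EXEC): [IRQ2] PC=2: DEC 4 -> ACC=-4
Event 22 (EXEC): [IRQ2] PC=3: IRET -> resume MAIN at PC=3 (depth now 0)
Event 23 (EXEC): [MAIN] PC=3: NOP
Event 24 (INT 0): INT 0 arrives: push (MAIN, PC=4), enter IRQ0 at PC=0 (depth now 1)
Event 25 (EXEC): [IRQ0] PC=0: INC 1 -> ACC=-3
Event 26 (EXEC): [IRQ0] PC=1: IRET -> resume MAIN at PC=4 (depth now 0)
Event 27 (EXEC): [MAIN] PC=4: INC 3 -> ACC=0
Event 28 (EXEC): [MAIN] PC=5: NOP
Event 29 (EXEC): [MAIN] PC=6: INC 3 -> ACC=3
Event 30 (EXEC): [MAIN] PC=7: HALT

Answer: 3 MAIN 0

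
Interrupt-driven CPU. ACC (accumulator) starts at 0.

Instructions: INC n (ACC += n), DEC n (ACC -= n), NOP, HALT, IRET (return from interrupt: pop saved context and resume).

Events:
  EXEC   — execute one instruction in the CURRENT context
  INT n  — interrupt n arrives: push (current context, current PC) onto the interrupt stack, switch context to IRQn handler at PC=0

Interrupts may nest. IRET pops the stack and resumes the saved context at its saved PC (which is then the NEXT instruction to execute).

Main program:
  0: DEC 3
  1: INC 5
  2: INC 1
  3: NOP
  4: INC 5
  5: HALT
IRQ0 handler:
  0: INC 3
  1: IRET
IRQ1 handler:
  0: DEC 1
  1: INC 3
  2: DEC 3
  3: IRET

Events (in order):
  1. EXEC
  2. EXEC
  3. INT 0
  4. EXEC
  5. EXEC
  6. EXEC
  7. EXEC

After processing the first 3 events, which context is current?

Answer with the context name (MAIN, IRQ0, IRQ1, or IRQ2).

Event 1 (EXEC): [MAIN] PC=0: DEC 3 -> ACC=-3
Event 2 (EXEC): [MAIN] PC=1: INC 5 -> ACC=2
Event 3 (INT 0): INT 0 arrives: push (MAIN, PC=2), enter IRQ0 at PC=0 (depth now 1)

Answer: IRQ0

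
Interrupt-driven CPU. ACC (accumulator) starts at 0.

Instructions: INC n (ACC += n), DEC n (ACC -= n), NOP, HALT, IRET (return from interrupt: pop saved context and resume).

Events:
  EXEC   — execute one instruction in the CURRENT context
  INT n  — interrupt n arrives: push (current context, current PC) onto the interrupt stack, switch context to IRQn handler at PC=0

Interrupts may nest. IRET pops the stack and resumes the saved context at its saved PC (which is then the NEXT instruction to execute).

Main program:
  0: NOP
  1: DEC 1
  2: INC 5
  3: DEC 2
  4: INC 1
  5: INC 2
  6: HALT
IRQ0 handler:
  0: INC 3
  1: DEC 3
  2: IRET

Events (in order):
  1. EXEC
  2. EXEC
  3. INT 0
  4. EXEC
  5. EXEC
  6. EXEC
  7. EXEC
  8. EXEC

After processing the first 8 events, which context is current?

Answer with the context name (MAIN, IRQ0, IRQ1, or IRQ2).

Event 1 (EXEC): [MAIN] PC=0: NOP
Event 2 (EXEC): [MAIN] PC=1: DEC 1 -> ACC=-1
Event 3 (INT 0): INT 0 arrives: push (MAIN, PC=2), enter IRQ0 at PC=0 (depth now 1)
Event 4 (EXEC): [IRQ0] PC=0: INC 3 -> ACC=2
Event 5 (EXEC): [IRQ0] PC=1: DEC 3 -> ACC=-1
Event 6 (EXEC): [IRQ0] PC=2: IRET -> resume MAIN at PC=2 (depth now 0)
Event 7 (EXEC): [MAIN] PC=2: INC 5 -> ACC=4
Event 8 (EXEC): [MAIN] PC=3: DEC 2 -> ACC=2

Answer: MAIN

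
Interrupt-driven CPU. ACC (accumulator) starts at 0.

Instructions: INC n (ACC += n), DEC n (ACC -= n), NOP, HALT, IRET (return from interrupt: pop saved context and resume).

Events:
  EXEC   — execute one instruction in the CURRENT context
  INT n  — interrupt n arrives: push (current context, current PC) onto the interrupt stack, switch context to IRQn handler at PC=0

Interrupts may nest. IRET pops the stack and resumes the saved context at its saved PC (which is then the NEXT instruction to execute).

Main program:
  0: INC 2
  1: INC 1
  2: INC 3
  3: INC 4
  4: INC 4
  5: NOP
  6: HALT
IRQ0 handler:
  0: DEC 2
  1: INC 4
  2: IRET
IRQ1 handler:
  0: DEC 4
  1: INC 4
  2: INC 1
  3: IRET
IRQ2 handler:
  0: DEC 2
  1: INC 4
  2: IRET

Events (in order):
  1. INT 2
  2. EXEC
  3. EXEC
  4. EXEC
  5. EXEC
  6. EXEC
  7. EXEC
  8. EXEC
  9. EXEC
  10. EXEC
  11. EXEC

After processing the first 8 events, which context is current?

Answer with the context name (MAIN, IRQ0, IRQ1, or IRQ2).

Event 1 (INT 2): INT 2 arrives: push (MAIN, PC=0), enter IRQ2 at PC=0 (depth now 1)
Event 2 (EXEC): [IRQ2] PC=0: DEC 2 -> ACC=-2
Event 3 (EXEC): [IRQ2] PC=1: INC 4 -> ACC=2
Event 4 (EXEC): [IRQ2] PC=2: IRET -> resume MAIN at PC=0 (depth now 0)
Event 5 (EXEC): [MAIN] PC=0: INC 2 -> ACC=4
Event 6 (EXEC): [MAIN] PC=1: INC 1 -> ACC=5
Event 7 (EXEC): [MAIN] PC=2: INC 3 -> ACC=8
Event 8 (EXEC): [MAIN] PC=3: INC 4 -> ACC=12

Answer: MAIN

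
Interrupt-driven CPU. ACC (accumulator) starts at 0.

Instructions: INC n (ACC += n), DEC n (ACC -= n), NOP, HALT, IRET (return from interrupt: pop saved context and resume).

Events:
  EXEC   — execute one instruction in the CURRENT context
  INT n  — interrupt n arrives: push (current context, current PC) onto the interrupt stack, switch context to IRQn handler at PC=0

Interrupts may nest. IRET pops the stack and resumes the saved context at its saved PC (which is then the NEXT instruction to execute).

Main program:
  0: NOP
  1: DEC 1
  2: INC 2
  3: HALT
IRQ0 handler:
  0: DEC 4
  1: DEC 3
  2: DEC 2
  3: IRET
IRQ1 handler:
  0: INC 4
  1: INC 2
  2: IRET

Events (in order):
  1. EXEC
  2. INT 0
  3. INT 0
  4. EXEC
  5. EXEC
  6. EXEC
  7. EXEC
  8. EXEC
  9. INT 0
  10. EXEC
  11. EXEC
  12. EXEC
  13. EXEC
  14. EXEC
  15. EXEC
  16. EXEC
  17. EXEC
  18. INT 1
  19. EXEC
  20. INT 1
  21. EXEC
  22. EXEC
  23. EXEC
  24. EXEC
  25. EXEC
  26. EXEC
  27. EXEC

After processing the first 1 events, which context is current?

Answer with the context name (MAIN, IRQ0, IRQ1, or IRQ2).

Event 1 (EXEC): [MAIN] PC=0: NOP

Answer: MAIN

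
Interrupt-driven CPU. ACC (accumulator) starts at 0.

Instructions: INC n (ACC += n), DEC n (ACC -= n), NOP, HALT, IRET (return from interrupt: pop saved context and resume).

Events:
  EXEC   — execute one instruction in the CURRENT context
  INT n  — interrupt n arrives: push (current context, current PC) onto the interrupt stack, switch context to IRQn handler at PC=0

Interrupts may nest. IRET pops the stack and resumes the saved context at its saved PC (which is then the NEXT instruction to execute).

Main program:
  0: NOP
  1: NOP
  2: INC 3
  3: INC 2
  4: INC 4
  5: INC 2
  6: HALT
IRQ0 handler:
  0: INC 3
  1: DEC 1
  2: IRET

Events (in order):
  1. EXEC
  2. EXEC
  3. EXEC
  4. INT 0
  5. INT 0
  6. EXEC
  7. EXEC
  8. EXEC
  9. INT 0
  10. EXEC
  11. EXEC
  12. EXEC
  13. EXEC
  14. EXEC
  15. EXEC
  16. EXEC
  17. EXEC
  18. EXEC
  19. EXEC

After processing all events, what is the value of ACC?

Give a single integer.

Answer: 17

Derivation:
Event 1 (EXEC): [MAIN] PC=0: NOP
Event 2 (EXEC): [MAIN] PC=1: NOP
Event 3 (EXEC): [MAIN] PC=2: INC 3 -> ACC=3
Event 4 (INT 0): INT 0 arrives: push (MAIN, PC=3), enter IRQ0 at PC=0 (depth now 1)
Event 5 (INT 0): INT 0 arrives: push (IRQ0, PC=0), enter IRQ0 at PC=0 (depth now 2)
Event 6 (EXEC): [IRQ0] PC=0: INC 3 -> ACC=6
Event 7 (EXEC): [IRQ0] PC=1: DEC 1 -> ACC=5
Event 8 (EXEC): [IRQ0] PC=2: IRET -> resume IRQ0 at PC=0 (depth now 1)
Event 9 (INT 0): INT 0 arrives: push (IRQ0, PC=0), enter IRQ0 at PC=0 (depth now 2)
Event 10 (EXEC): [IRQ0] PC=0: INC 3 -> ACC=8
Event 11 (EXEC): [IRQ0] PC=1: DEC 1 -> ACC=7
Event 12 (EXEC): [IRQ0] PC=2: IRET -> resume IRQ0 at PC=0 (depth now 1)
Event 13 (EXEC): [IRQ0] PC=0: INC 3 -> ACC=10
Event 14 (EXEC): [IRQ0] PC=1: DEC 1 -> ACC=9
Event 15 (EXEC): [IRQ0] PC=2: IRET -> resume MAIN at PC=3 (depth now 0)
Event 16 (EXEC): [MAIN] PC=3: INC 2 -> ACC=11
Event 17 (EXEC): [MAIN] PC=4: INC 4 -> ACC=15
Event 18 (EXEC): [MAIN] PC=5: INC 2 -> ACC=17
Event 19 (EXEC): [MAIN] PC=6: HALT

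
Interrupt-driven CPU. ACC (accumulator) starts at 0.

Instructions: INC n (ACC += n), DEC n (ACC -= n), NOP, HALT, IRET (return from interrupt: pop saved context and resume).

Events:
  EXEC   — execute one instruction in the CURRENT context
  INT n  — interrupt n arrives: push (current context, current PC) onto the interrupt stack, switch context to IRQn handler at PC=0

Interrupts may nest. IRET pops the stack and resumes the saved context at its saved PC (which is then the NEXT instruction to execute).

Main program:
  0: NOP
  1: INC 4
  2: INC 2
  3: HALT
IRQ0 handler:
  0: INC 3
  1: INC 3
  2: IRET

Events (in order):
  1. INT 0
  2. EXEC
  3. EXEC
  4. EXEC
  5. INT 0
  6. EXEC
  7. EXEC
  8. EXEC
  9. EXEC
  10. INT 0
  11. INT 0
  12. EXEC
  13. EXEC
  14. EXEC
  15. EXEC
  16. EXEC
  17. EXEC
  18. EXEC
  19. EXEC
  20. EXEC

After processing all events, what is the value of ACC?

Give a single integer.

Answer: 30

Derivation:
Event 1 (INT 0): INT 0 arrives: push (MAIN, PC=0), enter IRQ0 at PC=0 (depth now 1)
Event 2 (EXEC): [IRQ0] PC=0: INC 3 -> ACC=3
Event 3 (EXEC): [IRQ0] PC=1: INC 3 -> ACC=6
Event 4 (EXEC): [IRQ0] PC=2: IRET -> resume MAIN at PC=0 (depth now 0)
Event 5 (INT 0): INT 0 arrives: push (MAIN, PC=0), enter IRQ0 at PC=0 (depth now 1)
Event 6 (EXEC): [IRQ0] PC=0: INC 3 -> ACC=9
Event 7 (EXEC): [IRQ0] PC=1: INC 3 -> ACC=12
Event 8 (EXEC): [IRQ0] PC=2: IRET -> resume MAIN at PC=0 (depth now 0)
Event 9 (EXEC): [MAIN] PC=0: NOP
Event 10 (INT 0): INT 0 arrives: push (MAIN, PC=1), enter IRQ0 at PC=0 (depth now 1)
Event 11 (INT 0): INT 0 arrives: push (IRQ0, PC=0), enter IRQ0 at PC=0 (depth now 2)
Event 12 (EXEC): [IRQ0] PC=0: INC 3 -> ACC=15
Event 13 (EXEC): [IRQ0] PC=1: INC 3 -> ACC=18
Event 14 (EXEC): [IRQ0] PC=2: IRET -> resume IRQ0 at PC=0 (depth now 1)
Event 15 (EXEC): [IRQ0] PC=0: INC 3 -> ACC=21
Event 16 (EXEC): [IRQ0] PC=1: INC 3 -> ACC=24
Event 17 (EXEC): [IRQ0] PC=2: IRET -> resume MAIN at PC=1 (depth now 0)
Event 18 (EXEC): [MAIN] PC=1: INC 4 -> ACC=28
Event 19 (EXEC): [MAIN] PC=2: INC 2 -> ACC=30
Event 20 (EXEC): [MAIN] PC=3: HALT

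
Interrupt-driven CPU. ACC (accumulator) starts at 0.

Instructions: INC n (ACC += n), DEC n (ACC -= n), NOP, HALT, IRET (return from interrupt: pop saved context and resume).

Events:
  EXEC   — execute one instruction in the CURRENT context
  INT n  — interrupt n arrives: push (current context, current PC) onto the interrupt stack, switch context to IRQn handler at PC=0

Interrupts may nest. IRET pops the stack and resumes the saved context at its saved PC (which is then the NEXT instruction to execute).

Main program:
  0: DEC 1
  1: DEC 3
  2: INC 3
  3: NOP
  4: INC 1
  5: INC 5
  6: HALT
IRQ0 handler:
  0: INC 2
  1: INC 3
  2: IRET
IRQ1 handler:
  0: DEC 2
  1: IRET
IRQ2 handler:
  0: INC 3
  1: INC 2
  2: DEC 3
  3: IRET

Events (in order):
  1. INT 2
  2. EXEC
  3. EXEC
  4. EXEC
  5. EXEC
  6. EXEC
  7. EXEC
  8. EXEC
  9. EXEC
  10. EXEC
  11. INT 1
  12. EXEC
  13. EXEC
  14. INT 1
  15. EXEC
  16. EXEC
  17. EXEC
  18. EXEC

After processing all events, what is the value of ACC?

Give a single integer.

Event 1 (INT 2): INT 2 arrives: push (MAIN, PC=0), enter IRQ2 at PC=0 (depth now 1)
Event 2 (EXEC): [IRQ2] PC=0: INC 3 -> ACC=3
Event 3 (EXEC): [IRQ2] PC=1: INC 2 -> ACC=5
Event 4 (EXEC): [IRQ2] PC=2: DEC 3 -> ACC=2
Event 5 (EXEC): [IRQ2] PC=3: IRET -> resume MAIN at PC=0 (depth now 0)
Event 6 (EXEC): [MAIN] PC=0: DEC 1 -> ACC=1
Event 7 (EXEC): [MAIN] PC=1: DEC 3 -> ACC=-2
Event 8 (EXEC): [MAIN] PC=2: INC 3 -> ACC=1
Event 9 (EXEC): [MAIN] PC=3: NOP
Event 10 (EXEC): [MAIN] PC=4: INC 1 -> ACC=2
Event 11 (INT 1): INT 1 arrives: push (MAIN, PC=5), enter IRQ1 at PC=0 (depth now 1)
Event 12 (EXEC): [IRQ1] PC=0: DEC 2 -> ACC=0
Event 13 (EXEC): [IRQ1] PC=1: IRET -> resume MAIN at PC=5 (depth now 0)
Event 14 (INT 1): INT 1 arrives: push (MAIN, PC=5), enter IRQ1 at PC=0 (depth now 1)
Event 15 (EXEC): [IRQ1] PC=0: DEC 2 -> ACC=-2
Event 16 (EXEC): [IRQ1] PC=1: IRET -> resume MAIN at PC=5 (depth now 0)
Event 17 (EXEC): [MAIN] PC=5: INC 5 -> ACC=3
Event 18 (EXEC): [MAIN] PC=6: HALT

Answer: 3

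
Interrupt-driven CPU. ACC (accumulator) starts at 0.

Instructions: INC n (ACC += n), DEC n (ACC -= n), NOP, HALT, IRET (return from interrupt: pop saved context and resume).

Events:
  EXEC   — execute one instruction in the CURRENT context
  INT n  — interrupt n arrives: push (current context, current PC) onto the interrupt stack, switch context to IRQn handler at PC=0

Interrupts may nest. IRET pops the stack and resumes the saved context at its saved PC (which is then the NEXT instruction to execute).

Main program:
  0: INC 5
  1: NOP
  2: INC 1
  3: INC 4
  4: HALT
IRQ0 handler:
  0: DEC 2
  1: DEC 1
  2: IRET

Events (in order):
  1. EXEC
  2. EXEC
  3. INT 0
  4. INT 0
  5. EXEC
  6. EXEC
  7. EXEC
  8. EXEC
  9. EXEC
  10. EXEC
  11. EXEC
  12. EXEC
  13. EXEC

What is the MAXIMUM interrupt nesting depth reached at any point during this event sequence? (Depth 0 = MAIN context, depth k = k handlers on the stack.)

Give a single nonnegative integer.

Event 1 (EXEC): [MAIN] PC=0: INC 5 -> ACC=5 [depth=0]
Event 2 (EXEC): [MAIN] PC=1: NOP [depth=0]
Event 3 (INT 0): INT 0 arrives: push (MAIN, PC=2), enter IRQ0 at PC=0 (depth now 1) [depth=1]
Event 4 (INT 0): INT 0 arrives: push (IRQ0, PC=0), enter IRQ0 at PC=0 (depth now 2) [depth=2]
Event 5 (EXEC): [IRQ0] PC=0: DEC 2 -> ACC=3 [depth=2]
Event 6 (EXEC): [IRQ0] PC=1: DEC 1 -> ACC=2 [depth=2]
Event 7 (EXEC): [IRQ0] PC=2: IRET -> resume IRQ0 at PC=0 (depth now 1) [depth=1]
Event 8 (EXEC): [IRQ0] PC=0: DEC 2 -> ACC=0 [depth=1]
Event 9 (EXEC): [IRQ0] PC=1: DEC 1 -> ACC=-1 [depth=1]
Event 10 (EXEC): [IRQ0] PC=2: IRET -> resume MAIN at PC=2 (depth now 0) [depth=0]
Event 11 (EXEC): [MAIN] PC=2: INC 1 -> ACC=0 [depth=0]
Event 12 (EXEC): [MAIN] PC=3: INC 4 -> ACC=4 [depth=0]
Event 13 (EXEC): [MAIN] PC=4: HALT [depth=0]
Max depth observed: 2

Answer: 2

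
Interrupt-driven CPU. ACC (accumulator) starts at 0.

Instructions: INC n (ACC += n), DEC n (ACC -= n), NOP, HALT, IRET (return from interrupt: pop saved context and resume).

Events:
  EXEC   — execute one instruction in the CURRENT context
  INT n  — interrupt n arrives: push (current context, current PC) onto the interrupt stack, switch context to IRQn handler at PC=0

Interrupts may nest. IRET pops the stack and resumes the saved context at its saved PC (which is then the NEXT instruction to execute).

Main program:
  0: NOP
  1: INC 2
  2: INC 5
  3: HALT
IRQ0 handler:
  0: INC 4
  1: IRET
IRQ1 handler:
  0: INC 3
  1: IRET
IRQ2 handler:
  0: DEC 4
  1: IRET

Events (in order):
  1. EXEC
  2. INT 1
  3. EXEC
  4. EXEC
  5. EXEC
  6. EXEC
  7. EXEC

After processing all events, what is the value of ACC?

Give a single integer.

Event 1 (EXEC): [MAIN] PC=0: NOP
Event 2 (INT 1): INT 1 arrives: push (MAIN, PC=1), enter IRQ1 at PC=0 (depth now 1)
Event 3 (EXEC): [IRQ1] PC=0: INC 3 -> ACC=3
Event 4 (EXEC): [IRQ1] PC=1: IRET -> resume MAIN at PC=1 (depth now 0)
Event 5 (EXEC): [MAIN] PC=1: INC 2 -> ACC=5
Event 6 (EXEC): [MAIN] PC=2: INC 5 -> ACC=10
Event 7 (EXEC): [MAIN] PC=3: HALT

Answer: 10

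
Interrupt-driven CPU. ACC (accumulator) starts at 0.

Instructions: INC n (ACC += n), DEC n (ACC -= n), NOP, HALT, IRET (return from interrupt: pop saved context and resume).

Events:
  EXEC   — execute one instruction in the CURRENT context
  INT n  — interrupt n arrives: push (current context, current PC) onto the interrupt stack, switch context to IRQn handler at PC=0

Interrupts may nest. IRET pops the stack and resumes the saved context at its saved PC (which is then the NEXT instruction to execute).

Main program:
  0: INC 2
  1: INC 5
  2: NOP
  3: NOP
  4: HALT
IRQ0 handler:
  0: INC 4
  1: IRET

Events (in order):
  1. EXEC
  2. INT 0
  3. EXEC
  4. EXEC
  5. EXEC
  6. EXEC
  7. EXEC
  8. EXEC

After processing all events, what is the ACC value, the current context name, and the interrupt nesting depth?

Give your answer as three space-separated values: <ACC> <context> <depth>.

Answer: 11 MAIN 0

Derivation:
Event 1 (EXEC): [MAIN] PC=0: INC 2 -> ACC=2
Event 2 (INT 0): INT 0 arrives: push (MAIN, PC=1), enter IRQ0 at PC=0 (depth now 1)
Event 3 (EXEC): [IRQ0] PC=0: INC 4 -> ACC=6
Event 4 (EXEC): [IRQ0] PC=1: IRET -> resume MAIN at PC=1 (depth now 0)
Event 5 (EXEC): [MAIN] PC=1: INC 5 -> ACC=11
Event 6 (EXEC): [MAIN] PC=2: NOP
Event 7 (EXEC): [MAIN] PC=3: NOP
Event 8 (EXEC): [MAIN] PC=4: HALT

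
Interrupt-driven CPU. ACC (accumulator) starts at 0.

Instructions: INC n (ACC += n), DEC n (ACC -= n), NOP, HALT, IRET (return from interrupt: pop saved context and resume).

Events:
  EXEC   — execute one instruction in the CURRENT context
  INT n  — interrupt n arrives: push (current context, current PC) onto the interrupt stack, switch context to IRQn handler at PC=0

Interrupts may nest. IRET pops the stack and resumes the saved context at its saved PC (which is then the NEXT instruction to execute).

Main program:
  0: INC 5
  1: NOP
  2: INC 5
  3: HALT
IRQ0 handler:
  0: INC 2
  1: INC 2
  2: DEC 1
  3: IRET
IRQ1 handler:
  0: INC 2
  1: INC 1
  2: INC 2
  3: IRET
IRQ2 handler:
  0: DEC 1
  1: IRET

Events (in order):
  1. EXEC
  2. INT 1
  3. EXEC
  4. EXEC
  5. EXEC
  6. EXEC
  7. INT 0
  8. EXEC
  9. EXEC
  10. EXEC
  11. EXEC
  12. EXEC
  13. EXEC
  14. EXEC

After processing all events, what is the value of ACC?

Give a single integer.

Answer: 18

Derivation:
Event 1 (EXEC): [MAIN] PC=0: INC 5 -> ACC=5
Event 2 (INT 1): INT 1 arrives: push (MAIN, PC=1), enter IRQ1 at PC=0 (depth now 1)
Event 3 (EXEC): [IRQ1] PC=0: INC 2 -> ACC=7
Event 4 (EXEC): [IRQ1] PC=1: INC 1 -> ACC=8
Event 5 (EXEC): [IRQ1] PC=2: INC 2 -> ACC=10
Event 6 (EXEC): [IRQ1] PC=3: IRET -> resume MAIN at PC=1 (depth now 0)
Event 7 (INT 0): INT 0 arrives: push (MAIN, PC=1), enter IRQ0 at PC=0 (depth now 1)
Event 8 (EXEC): [IRQ0] PC=0: INC 2 -> ACC=12
Event 9 (EXEC): [IRQ0] PC=1: INC 2 -> ACC=14
Event 10 (EXEC): [IRQ0] PC=2: DEC 1 -> ACC=13
Event 11 (EXEC): [IRQ0] PC=3: IRET -> resume MAIN at PC=1 (depth now 0)
Event 12 (EXEC): [MAIN] PC=1: NOP
Event 13 (EXEC): [MAIN] PC=2: INC 5 -> ACC=18
Event 14 (EXEC): [MAIN] PC=3: HALT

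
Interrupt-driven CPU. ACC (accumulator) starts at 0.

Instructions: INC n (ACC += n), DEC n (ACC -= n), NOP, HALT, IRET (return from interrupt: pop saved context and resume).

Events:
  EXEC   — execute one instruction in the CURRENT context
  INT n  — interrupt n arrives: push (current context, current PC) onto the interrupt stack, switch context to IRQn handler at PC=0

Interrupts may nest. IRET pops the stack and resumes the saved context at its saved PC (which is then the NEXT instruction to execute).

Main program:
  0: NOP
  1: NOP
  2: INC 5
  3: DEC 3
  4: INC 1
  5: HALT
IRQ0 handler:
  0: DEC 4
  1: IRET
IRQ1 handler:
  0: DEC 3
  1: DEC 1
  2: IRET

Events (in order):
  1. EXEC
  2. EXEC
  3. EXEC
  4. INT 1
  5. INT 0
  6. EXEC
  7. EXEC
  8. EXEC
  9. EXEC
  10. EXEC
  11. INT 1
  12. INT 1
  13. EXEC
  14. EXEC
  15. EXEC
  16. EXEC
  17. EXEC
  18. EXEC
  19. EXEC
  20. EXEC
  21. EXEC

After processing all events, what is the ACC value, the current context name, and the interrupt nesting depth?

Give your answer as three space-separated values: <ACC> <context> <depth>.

Answer: -13 MAIN 0

Derivation:
Event 1 (EXEC): [MAIN] PC=0: NOP
Event 2 (EXEC): [MAIN] PC=1: NOP
Event 3 (EXEC): [MAIN] PC=2: INC 5 -> ACC=5
Event 4 (INT 1): INT 1 arrives: push (MAIN, PC=3), enter IRQ1 at PC=0 (depth now 1)
Event 5 (INT 0): INT 0 arrives: push (IRQ1, PC=0), enter IRQ0 at PC=0 (depth now 2)
Event 6 (EXEC): [IRQ0] PC=0: DEC 4 -> ACC=1
Event 7 (EXEC): [IRQ0] PC=1: IRET -> resume IRQ1 at PC=0 (depth now 1)
Event 8 (EXEC): [IRQ1] PC=0: DEC 3 -> ACC=-2
Event 9 (EXEC): [IRQ1] PC=1: DEC 1 -> ACC=-3
Event 10 (EXEC): [IRQ1] PC=2: IRET -> resume MAIN at PC=3 (depth now 0)
Event 11 (INT 1): INT 1 arrives: push (MAIN, PC=3), enter IRQ1 at PC=0 (depth now 1)
Event 12 (INT 1): INT 1 arrives: push (IRQ1, PC=0), enter IRQ1 at PC=0 (depth now 2)
Event 13 (EXEC): [IRQ1] PC=0: DEC 3 -> ACC=-6
Event 14 (EXEC): [IRQ1] PC=1: DEC 1 -> ACC=-7
Event 15 (EXEC): [IRQ1] PC=2: IRET -> resume IRQ1 at PC=0 (depth now 1)
Event 16 (EXEC): [IRQ1] PC=0: DEC 3 -> ACC=-10
Event 17 (EXEC): [IRQ1] PC=1: DEC 1 -> ACC=-11
Event 18 (EXEC): [IRQ1] PC=2: IRET -> resume MAIN at PC=3 (depth now 0)
Event 19 (EXEC): [MAIN] PC=3: DEC 3 -> ACC=-14
Event 20 (EXEC): [MAIN] PC=4: INC 1 -> ACC=-13
Event 21 (EXEC): [MAIN] PC=5: HALT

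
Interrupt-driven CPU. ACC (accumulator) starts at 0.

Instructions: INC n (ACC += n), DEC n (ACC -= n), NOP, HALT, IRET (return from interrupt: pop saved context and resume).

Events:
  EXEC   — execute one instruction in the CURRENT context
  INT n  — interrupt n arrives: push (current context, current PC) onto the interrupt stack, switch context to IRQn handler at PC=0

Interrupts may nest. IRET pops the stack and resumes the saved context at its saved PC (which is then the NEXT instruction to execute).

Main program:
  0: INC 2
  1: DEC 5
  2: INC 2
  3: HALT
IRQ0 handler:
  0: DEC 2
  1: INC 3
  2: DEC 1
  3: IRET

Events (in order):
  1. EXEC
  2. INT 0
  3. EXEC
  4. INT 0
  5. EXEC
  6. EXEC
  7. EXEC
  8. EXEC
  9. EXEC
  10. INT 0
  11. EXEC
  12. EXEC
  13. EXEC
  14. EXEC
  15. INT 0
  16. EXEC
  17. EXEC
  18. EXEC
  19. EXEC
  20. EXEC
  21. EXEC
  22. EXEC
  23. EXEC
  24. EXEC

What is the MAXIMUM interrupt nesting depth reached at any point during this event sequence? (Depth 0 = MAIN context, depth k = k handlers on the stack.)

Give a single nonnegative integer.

Event 1 (EXEC): [MAIN] PC=0: INC 2 -> ACC=2 [depth=0]
Event 2 (INT 0): INT 0 arrives: push (MAIN, PC=1), enter IRQ0 at PC=0 (depth now 1) [depth=1]
Event 3 (EXEC): [IRQ0] PC=0: DEC 2 -> ACC=0 [depth=1]
Event 4 (INT 0): INT 0 arrives: push (IRQ0, PC=1), enter IRQ0 at PC=0 (depth now 2) [depth=2]
Event 5 (EXEC): [IRQ0] PC=0: DEC 2 -> ACC=-2 [depth=2]
Event 6 (EXEC): [IRQ0] PC=1: INC 3 -> ACC=1 [depth=2]
Event 7 (EXEC): [IRQ0] PC=2: DEC 1 -> ACC=0 [depth=2]
Event 8 (EXEC): [IRQ0] PC=3: IRET -> resume IRQ0 at PC=1 (depth now 1) [depth=1]
Event 9 (EXEC): [IRQ0] PC=1: INC 3 -> ACC=3 [depth=1]
Event 10 (INT 0): INT 0 arrives: push (IRQ0, PC=2), enter IRQ0 at PC=0 (depth now 2) [depth=2]
Event 11 (EXEC): [IRQ0] PC=0: DEC 2 -> ACC=1 [depth=2]
Event 12 (EXEC): [IRQ0] PC=1: INC 3 -> ACC=4 [depth=2]
Event 13 (EXEC): [IRQ0] PC=2: DEC 1 -> ACC=3 [depth=2]
Event 14 (EXEC): [IRQ0] PC=3: IRET -> resume IRQ0 at PC=2 (depth now 1) [depth=1]
Event 15 (INT 0): INT 0 arrives: push (IRQ0, PC=2), enter IRQ0 at PC=0 (depth now 2) [depth=2]
Event 16 (EXEC): [IRQ0] PC=0: DEC 2 -> ACC=1 [depth=2]
Event 17 (EXEC): [IRQ0] PC=1: INC 3 -> ACC=4 [depth=2]
Event 18 (EXEC): [IRQ0] PC=2: DEC 1 -> ACC=3 [depth=2]
Event 19 (EXEC): [IRQ0] PC=3: IRET -> resume IRQ0 at PC=2 (depth now 1) [depth=1]
Event 20 (EXEC): [IRQ0] PC=2: DEC 1 -> ACC=2 [depth=1]
Event 21 (EXEC): [IRQ0] PC=3: IRET -> resume MAIN at PC=1 (depth now 0) [depth=0]
Event 22 (EXEC): [MAIN] PC=1: DEC 5 -> ACC=-3 [depth=0]
Event 23 (EXEC): [MAIN] PC=2: INC 2 -> ACC=-1 [depth=0]
Event 24 (EXEC): [MAIN] PC=3: HALT [depth=0]
Max depth observed: 2

Answer: 2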